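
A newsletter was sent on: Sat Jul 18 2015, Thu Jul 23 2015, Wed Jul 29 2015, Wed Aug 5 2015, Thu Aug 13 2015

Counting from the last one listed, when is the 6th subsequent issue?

Intervals are 5, 6, 7, 8 days — an arithmetic progression with common difference 1.
Next gap: 9 days. Thu Aug 13 2015 + 9 days = Sat Aug 22 2015.
Next gap: 10 days. Sat Aug 22 2015 + 10 days = Tue Sep 1 2015.
Next gap: 11 days. Tue Sep 1 2015 + 11 days = Sat Sep 12 2015.
Next gap: 12 days. Sat Sep 12 2015 + 12 days = Thu Sep 24 2015.
Next gap: 13 days. Thu Sep 24 2015 + 13 days = Wed Oct 7 2015.
Next gap: 14 days. Wed Oct 7 2015 + 14 days = Wed Oct 21 2015.

Wed Oct 21 2015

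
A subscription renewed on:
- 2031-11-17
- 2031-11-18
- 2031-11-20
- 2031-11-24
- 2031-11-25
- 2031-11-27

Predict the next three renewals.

Every event lands on a Monday or Tuesday or Thursday (gaps cycle 1, 2, 4, 1, 2).
So the schedule is: every Monday, Tuesday and Thursday.
Next Monday: 2031-12-01.
The following Tuesday is 2031-12-02.
Next Thursday: 2031-12-04.

2031-12-01, 2031-12-02, 2031-12-04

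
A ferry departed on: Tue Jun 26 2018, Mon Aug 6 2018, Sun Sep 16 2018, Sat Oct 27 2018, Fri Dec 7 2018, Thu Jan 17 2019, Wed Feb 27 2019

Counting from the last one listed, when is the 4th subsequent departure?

Sat Aug 10 2019

The spacing is 41, 41, 41, 41, 41, 41 days — always 41 days.
Wed Feb 27 2019 + 41 days = Tue Apr 9 2019.
Tue Apr 9 2019 + 41 days = Mon May 20 2019.
Mon May 20 2019 + 41 days = Sun Jun 30 2019.
Sun Jun 30 2019 + 41 days = Sat Aug 10 2019.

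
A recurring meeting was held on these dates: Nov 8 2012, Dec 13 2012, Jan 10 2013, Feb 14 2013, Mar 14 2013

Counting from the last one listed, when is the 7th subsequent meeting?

All dates are Thursdays, 35, 28, 35, 28 days apart.
Specifically, the 2nd Thursday of each month.
2nd Thursday of April 2013: Apr 11 2013.
May 2013 — 2nd Thursday is May 9 2013.
June 2013 — 2nd Thursday is Jun 13 2013.
2nd Thursday of July 2013: Jul 11 2013.
August 2013 — 2nd Thursday is Aug 8 2013.
September 2013 — 2nd Thursday is Sep 12 2013.
October 2013 — 2nd Thursday is Oct 10 2013.

Oct 10 2013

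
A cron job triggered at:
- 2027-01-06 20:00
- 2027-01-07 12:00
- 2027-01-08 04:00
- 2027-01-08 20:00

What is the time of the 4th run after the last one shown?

2027-01-11 12:00

Spacing: 16, 16, 16 h — constant 16 h.
2027-01-08 20:00 + 16 h = 2027-01-09 12:00.
2027-01-09 12:00 + 16 h = 2027-01-10 04:00.
2027-01-10 04:00 + 16 h = 2027-01-10 20:00.
2027-01-10 20:00 + 16 h = 2027-01-11 12:00.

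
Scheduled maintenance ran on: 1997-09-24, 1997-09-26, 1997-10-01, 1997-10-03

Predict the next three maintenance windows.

Every event lands on a Wednesday or Friday (gaps cycle 2, 5, 2).
So the schedule is: every Wednesday and Friday.
Next Wednesday: 1997-10-08.
Next Friday: 1997-10-10.
Next Wednesday: 1997-10-15.

1997-10-08, 1997-10-10, 1997-10-15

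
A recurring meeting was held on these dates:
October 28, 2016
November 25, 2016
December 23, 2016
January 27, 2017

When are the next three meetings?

All dates are Fridays, 28, 28, 35 days apart.
Specifically, the 4th Friday of each month.
February 2017 — 4th Friday is February 24, 2017.
March 2017 — 4th Friday is March 24, 2017.
April 2017 — 4th Friday is April 28, 2017.

February 24, 2017; March 24, 2017; April 28, 2017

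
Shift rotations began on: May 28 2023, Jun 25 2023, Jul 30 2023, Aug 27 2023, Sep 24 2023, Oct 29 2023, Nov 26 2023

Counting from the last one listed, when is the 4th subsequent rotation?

Mar 31 2024

Every date is a Sunday; gaps 28, 35, 28, 28, 35, 28 days.
Each is the last Sunday of its month (at least one falls on the 29th or later, ruling out '4th Sunday').
Last Sunday of December 2023: Dec 31 2023.
January 2024 ends with Sunday Jan 28 2024.
Last Sunday of February 2024: Feb 25 2024.
March 2024 ends with Sunday Mar 31 2024.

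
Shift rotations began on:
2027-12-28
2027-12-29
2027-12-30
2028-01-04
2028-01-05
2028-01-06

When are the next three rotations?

2028-01-11, 2028-01-12, 2028-01-13

The gap pattern 1, 1, 5, 1, 1 repeats every 3 events.
These are the Tuesdays, Wednesdays and Thursdays of each week.
The following Tuesday is 2028-01-11.
Next Wednesday: 2028-01-12.
The following Thursday is 2028-01-13.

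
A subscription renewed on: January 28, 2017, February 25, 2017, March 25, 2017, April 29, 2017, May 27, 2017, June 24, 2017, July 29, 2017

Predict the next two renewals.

August 26, 2017; September 30, 2017

These are Saturdays with 28, 28, 35, 28, 28, 35-day gaps.
Each is the final Saturday of its month — April 29, 2017 is past the 28th, so '4th Saturday' doesn't fit.
August 2017 ends with Saturday August 26, 2017.
September 2017 ends with Saturday September 30, 2017.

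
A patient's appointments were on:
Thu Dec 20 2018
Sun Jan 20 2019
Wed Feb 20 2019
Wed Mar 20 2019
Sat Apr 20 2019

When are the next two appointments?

Mon May 20 2019, Thu Jun 20 2019

Gaps: 31, 31, 28, 31 days — not constant. Every event is on the 20th of the month.
Pattern: the 20th of each month.
May 2019: Mon May 20 2019.
June 2019: Thu Jun 20 2019.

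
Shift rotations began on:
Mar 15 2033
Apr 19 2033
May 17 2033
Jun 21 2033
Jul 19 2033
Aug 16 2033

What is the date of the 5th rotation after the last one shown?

Gaps: 35, 28, 35, 28, 28 days — a mix of 28 and 35. Every date is a Tuesday.
Each is the 3rd Tuesday of its month.
3rd Tuesday of September 2033: Sep 20 2033.
October 2033 — 3rd Tuesday is Oct 18 2033.
November 2033 — 3rd Tuesday is Nov 15 2033.
3rd Tuesday of December 2033: Dec 20 2033.
3rd Tuesday of January 2034: Jan 17 2034.

Jan 17 2034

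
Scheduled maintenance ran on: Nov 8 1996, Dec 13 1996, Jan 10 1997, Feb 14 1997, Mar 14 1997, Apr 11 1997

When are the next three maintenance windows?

Gaps: 35, 28, 35, 28, 28 days — a mix of 28 and 35. Every date is a Friday.
Each is the 2nd Friday of its month.
May 1997 — 2nd Friday is May 9 1997.
2nd Friday of June 1997: Jun 13 1997.
2nd Friday of July 1997: Jul 11 1997.

May 9 1997, Jun 13 1997, Jul 11 1997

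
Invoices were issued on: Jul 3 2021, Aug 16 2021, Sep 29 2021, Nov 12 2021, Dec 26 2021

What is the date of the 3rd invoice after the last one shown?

May 7 2022

Every event comes 44 days after the last (44, 44, 44, 44).
Dec 26 2021 + 44 days = Feb 8 2022.
Feb 8 2022 + 44 days = Mar 24 2022.
Mar 24 2022 + 44 days = May 7 2022.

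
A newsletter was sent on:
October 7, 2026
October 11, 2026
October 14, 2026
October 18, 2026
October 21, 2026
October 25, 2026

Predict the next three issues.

October 28, 2026; November 1, 2026; November 4, 2026

Every event lands on a Wednesday or Sunday (gaps cycle 4, 3, 4, 3, 4).
So the schedule is: every Wednesday and Sunday.
The following Wednesday is October 28, 2026.
Next Sunday: November 1, 2026.
The following Wednesday is November 4, 2026.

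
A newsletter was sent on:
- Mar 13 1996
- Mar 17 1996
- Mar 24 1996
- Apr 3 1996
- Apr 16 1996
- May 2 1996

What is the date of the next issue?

The spacing grows by 3 each time: 4, 7, 10, 13, 16 days.
Next gap: 19 days. May 2 1996 + 19 days = May 21 1996.

May 21 1996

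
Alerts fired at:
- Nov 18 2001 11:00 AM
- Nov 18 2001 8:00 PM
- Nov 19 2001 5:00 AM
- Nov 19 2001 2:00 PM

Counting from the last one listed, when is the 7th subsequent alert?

Nov 22 2001 5:00 AM

The interval is a steady 9 hours (9, 9, 9).
Nov 19 2001 2:00 PM + 9 h = Nov 19 2001 11:00 PM.
Nov 19 2001 11:00 PM + 9 h = Nov 20 2001 8:00 AM.
Nov 20 2001 8:00 AM + 9 h = Nov 20 2001 5:00 PM.
Nov 20 2001 5:00 PM + 9 h = Nov 21 2001 2:00 AM.
Nov 21 2001 2:00 AM + 9 h = Nov 21 2001 11:00 AM.
Nov 21 2001 11:00 AM + 9 h = Nov 21 2001 8:00 PM.
Nov 21 2001 8:00 PM + 9 h = Nov 22 2001 5:00 AM.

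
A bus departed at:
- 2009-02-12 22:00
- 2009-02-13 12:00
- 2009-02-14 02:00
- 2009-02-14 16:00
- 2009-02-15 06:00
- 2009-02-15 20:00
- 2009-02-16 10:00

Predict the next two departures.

The interval is a steady 14 hours (14, 14, 14, 14, 14, 14).
2009-02-16 10:00 + 14 h = 2009-02-17 00:00.
2009-02-17 00:00 + 14 h = 2009-02-17 14:00.

2009-02-17 00:00, 2009-02-17 14:00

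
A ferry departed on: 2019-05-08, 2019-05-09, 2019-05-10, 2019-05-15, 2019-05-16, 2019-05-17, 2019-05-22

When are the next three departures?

Gaps: 1, 1, 5, 1, 1, 5 days — not constant, but cyclic with period 3.
The events fall on every Wednesday, Thursday and Friday.
The following Thursday is 2019-05-23.
The following Friday is 2019-05-24.
The following Wednesday is 2019-05-29.

2019-05-23, 2019-05-24, 2019-05-29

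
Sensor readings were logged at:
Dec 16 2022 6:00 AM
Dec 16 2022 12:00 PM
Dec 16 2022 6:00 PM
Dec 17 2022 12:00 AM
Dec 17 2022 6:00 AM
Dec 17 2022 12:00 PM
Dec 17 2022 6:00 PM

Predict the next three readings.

Gaps: 6, 6, 6, 6, 6, 6 hours — each event is 6 hours after the previous one.
Dec 17 2022 6:00 PM + 6 h = Dec 18 2022 12:00 AM.
Dec 18 2022 12:00 AM + 6 h = Dec 18 2022 6:00 AM.
Dec 18 2022 6:00 AM + 6 h = Dec 18 2022 12:00 PM.

Dec 18 2022 12:00 AM, Dec 18 2022 6:00 AM, Dec 18 2022 12:00 PM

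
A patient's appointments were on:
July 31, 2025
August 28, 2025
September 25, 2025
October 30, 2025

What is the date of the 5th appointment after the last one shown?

March 26, 2026

All Thursdays; the gaps (28, 28, 35) vary with month length.
This is the last Thursday of each month.
November 2025 ends with Thursday November 27, 2025.
Last Thursday of December 2025: December 25, 2025.
January 2026 ends with Thursday January 29, 2026.
February 2026 ends with Thursday February 26, 2026.
March 2026 ends with Thursday March 26, 2026.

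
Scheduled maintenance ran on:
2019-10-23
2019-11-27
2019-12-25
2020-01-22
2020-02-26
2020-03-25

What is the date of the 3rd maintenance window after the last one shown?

All dates are Wednesdays, 35, 28, 28, 35, 28 days apart.
Specifically, the 4th Wednesday of each month.
April 2020 — 4th Wednesday is 2020-04-22.
May 2020 — 4th Wednesday is 2020-05-27.
4th Wednesday of June 2020: 2020-06-24.

2020-06-24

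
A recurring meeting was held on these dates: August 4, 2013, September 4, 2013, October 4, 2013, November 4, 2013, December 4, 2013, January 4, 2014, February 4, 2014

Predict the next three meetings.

The day-of-month is always 4 (31, 30, 31, 30, 31, 31 days between events).
So this recurs on the 4th of each month.
March 2014: March 4, 2014.
April 2014: April 4, 2014.
Next: May 2014 → May 4, 2014.

March 4, 2014; April 4, 2014; May 4, 2014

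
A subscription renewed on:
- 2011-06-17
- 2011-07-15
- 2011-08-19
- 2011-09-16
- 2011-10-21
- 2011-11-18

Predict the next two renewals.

2011-12-16, 2012-01-20

Gaps: 28, 35, 28, 35, 28 days — a mix of 28 and 35. Every date is a Friday.
Each is the 3rd Friday of its month.
December 2011 — 3rd Friday is 2011-12-16.
January 2012 — 3rd Friday is 2012-01-20.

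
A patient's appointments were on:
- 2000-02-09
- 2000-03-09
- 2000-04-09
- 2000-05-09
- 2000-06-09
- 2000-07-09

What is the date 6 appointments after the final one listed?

2001-01-09

Each date is the 9th; the gaps (29, 31, 30, 31, 30) track the month lengths.
The rule is the 9th of each month.
Next: August 2000 → 2000-08-09.
Next: September 2000 → 2000-09-09.
Next: October 2000 → 2000-10-09.
Next: November 2000 → 2000-11-09.
December 2000: 2000-12-09.
Next: January 2001 → 2001-01-09.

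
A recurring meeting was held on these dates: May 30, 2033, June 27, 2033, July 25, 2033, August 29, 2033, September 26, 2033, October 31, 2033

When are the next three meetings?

Every date is a Monday; gaps 28, 28, 35, 28, 35 days.
Each is the last Monday of its month (at least one falls on the 29th or later, ruling out '4th Monday').
Last Monday of November 2033: November 28, 2033.
December 2033 ends with Monday December 26, 2033.
January 2034 ends with Monday January 30, 2034.

November 28, 2033; December 26, 2033; January 30, 2034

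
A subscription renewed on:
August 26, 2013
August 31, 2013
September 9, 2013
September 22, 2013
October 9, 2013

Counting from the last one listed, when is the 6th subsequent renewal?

Gaps: 5, 9, 13, 17 days — each gap is 4 larger than the previous one.
Next gap: 21 days. October 9, 2013 + 21 days = October 30, 2013.
Next gap: 25 days. October 30, 2013 + 25 days = November 24, 2013.
Next gap: 29 days. November 24, 2013 + 29 days = December 23, 2013.
Next gap: 33 days. December 23, 2013 + 33 days = January 25, 2014.
Next gap: 37 days. January 25, 2014 + 37 days = March 3, 2014.
Next gap: 41 days. March 3, 2014 + 41 days = April 13, 2014.

April 13, 2014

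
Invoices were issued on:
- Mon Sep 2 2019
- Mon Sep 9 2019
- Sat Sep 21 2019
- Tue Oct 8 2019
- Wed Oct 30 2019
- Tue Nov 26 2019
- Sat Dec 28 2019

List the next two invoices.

Mon Feb 3 2020, Mon Mar 16 2020

Gaps: 7, 12, 17, 22, 27, 32 days — each gap is 5 larger than the previous one.
Next gap: 37 days. Sat Dec 28 2019 + 37 days = Mon Feb 3 2020.
Next gap: 42 days. Mon Feb 3 2020 + 42 days = Mon Mar 16 2020.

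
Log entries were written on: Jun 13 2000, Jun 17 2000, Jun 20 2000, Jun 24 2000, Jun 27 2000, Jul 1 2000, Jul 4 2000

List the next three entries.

Jul 8 2000, Jul 11 2000, Jul 15 2000

Every event lands on a Tuesday or Saturday (gaps cycle 4, 3, 4, 3, 4, 3).
So the schedule is: every Tuesday and Saturday.
The following Saturday is Jul 8 2000.
Next Tuesday: Jul 11 2000.
The following Saturday is Jul 15 2000.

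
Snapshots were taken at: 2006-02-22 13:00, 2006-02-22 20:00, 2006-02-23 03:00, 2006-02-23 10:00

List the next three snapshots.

2006-02-23 17:00, 2006-02-24 00:00, 2006-02-24 07:00

Spacing: 7, 7, 7 h — constant 7 h.
2006-02-23 10:00 + 7 h = 2006-02-23 17:00.
2006-02-23 17:00 + 7 h = 2006-02-24 00:00.
2006-02-24 00:00 + 7 h = 2006-02-24 07:00.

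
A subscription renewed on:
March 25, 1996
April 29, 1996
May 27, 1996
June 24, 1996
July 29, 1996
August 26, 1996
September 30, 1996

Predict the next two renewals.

October 28, 1996; November 25, 1996

All Mondays; the gaps (35, 28, 28, 35, 28, 35) vary with month length.
This is the last Monday of each month.
Last Monday of October 1996: October 28, 1996.
Last Monday of November 1996: November 25, 1996.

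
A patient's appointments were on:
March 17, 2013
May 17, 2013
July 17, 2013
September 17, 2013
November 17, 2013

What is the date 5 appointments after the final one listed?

Gaps: 61, 61, 62, 61 days — not constant. Every event is on the 17th of the month.
Pattern: the 17th of every 2 months.
January 2014: January 17, 2014.
Next: March 2014 → March 17, 2014.
May 2014: May 17, 2014.
Next: July 2014 → July 17, 2014.
Next: September 2014 → September 17, 2014.

September 17, 2014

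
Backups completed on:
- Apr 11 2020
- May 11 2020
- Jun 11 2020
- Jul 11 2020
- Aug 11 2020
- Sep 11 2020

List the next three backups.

Oct 11 2020, Nov 11 2020, Dec 11 2020

Each date is the 11th; the gaps (30, 31, 30, 31, 31) track the month lengths.
The rule is the 11th of each month.
October 2020: Oct 11 2020.
Next: November 2020 → Nov 11 2020.
Next: December 2020 → Dec 11 2020.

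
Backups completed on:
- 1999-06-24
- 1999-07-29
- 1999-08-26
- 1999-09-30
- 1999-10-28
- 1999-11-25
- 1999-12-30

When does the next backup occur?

These are Thursdays with 35, 28, 35, 28, 28, 35-day gaps.
Each is the final Thursday of its month — 1999-07-29 is past the 28th, so '4th Thursday' doesn't fit.
Last Thursday of January 2000: 2000-01-27.

2000-01-27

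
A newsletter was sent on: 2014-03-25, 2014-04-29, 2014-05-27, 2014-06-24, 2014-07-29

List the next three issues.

2014-08-26, 2014-09-30, 2014-10-28

All Tuesdays; the gaps (35, 28, 28, 35) vary with month length.
This is the last Tuesday of each month.
August 2014 ends with Tuesday 2014-08-26.
Last Tuesday of September 2014: 2014-09-30.
October 2014 ends with Tuesday 2014-10-28.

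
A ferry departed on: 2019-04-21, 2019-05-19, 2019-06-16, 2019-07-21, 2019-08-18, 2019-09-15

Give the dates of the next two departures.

2019-10-20, 2019-11-17

All dates are Sundays, 28, 28, 35, 28, 28 days apart.
Specifically, the 3rd Sunday of each month.
3rd Sunday of October 2019: 2019-10-20.
3rd Sunday of November 2019: 2019-11-17.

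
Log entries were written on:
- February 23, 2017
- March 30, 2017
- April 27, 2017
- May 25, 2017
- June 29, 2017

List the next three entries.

Every date is a Thursday; gaps 35, 28, 28, 35 days.
Each is the last Thursday of its month (at least one falls on the 29th or later, ruling out '4th Thursday').
July 2017 ends with Thursday July 27, 2017.
Last Thursday of August 2017: August 31, 2017.
September 2017 ends with Thursday September 28, 2017.

July 27, 2017; August 31, 2017; September 28, 2017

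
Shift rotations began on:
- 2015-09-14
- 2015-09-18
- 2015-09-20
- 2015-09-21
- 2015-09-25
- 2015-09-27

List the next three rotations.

Gaps: 4, 2, 1, 4, 2 days — not constant, but cyclic with period 3.
The events fall on every Monday, Friday and Sunday.
The following Monday is 2015-09-28.
Next Friday: 2015-10-02.
Next Sunday: 2015-10-04.

2015-09-28, 2015-10-02, 2015-10-04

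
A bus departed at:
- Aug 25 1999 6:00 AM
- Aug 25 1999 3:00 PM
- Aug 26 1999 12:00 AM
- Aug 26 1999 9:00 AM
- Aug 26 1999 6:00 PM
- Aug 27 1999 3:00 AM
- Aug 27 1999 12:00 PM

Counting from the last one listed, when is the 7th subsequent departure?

Gaps: 9, 9, 9, 9, 9, 9 hours — each event is 9 hours after the previous one.
Aug 27 1999 12:00 PM + 9 h = Aug 27 1999 9:00 PM.
Aug 27 1999 9:00 PM + 9 h = Aug 28 1999 6:00 AM.
Aug 28 1999 6:00 AM + 9 h = Aug 28 1999 3:00 PM.
Aug 28 1999 3:00 PM + 9 h = Aug 29 1999 12:00 AM.
Aug 29 1999 12:00 AM + 9 h = Aug 29 1999 9:00 AM.
Aug 29 1999 9:00 AM + 9 h = Aug 29 1999 6:00 PM.
Aug 29 1999 6:00 PM + 9 h = Aug 30 1999 3:00 AM.

Aug 30 1999 3:00 AM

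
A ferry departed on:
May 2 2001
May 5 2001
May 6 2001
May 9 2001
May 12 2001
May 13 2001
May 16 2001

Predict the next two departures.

The gap pattern 3, 1, 3, 3, 1, 3 repeats every 3 events.
These are the Wednesdays, Saturdays and Sundays of each week.
Next Saturday: May 19 2001.
Next Sunday: May 20 2001.

May 19 2001, May 20 2001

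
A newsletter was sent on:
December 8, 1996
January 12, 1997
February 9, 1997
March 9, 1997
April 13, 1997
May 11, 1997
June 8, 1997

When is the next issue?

All dates are Sundays, 35, 28, 28, 35, 28, 28 days apart.
Specifically, the 2nd Sunday of each month.
July 1997 — 2nd Sunday is July 13, 1997.

July 13, 1997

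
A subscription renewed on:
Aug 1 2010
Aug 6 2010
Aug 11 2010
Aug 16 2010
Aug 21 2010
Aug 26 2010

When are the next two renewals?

Aug 31 2010, Sep 5 2010

The spacing is 5, 5, 5, 5, 5 days — always 5 days.
Aug 26 2010 + 5 days = Aug 31 2010.
Aug 31 2010 + 5 days = Sep 5 2010.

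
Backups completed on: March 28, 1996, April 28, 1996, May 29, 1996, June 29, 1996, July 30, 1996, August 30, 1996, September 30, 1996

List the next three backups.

October 31, 1996; December 1, 1996; January 1, 1997

Every event comes 31 days after the last (31, 31, 31, 31, 31, 31).
September 30, 1996 + 31 days = October 31, 1996.
October 31, 1996 + 31 days = December 1, 1996.
December 1, 1996 + 31 days = January 1, 1997.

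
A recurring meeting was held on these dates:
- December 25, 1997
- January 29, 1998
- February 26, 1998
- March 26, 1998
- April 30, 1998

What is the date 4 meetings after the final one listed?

August 27, 1998

Every date is a Thursday; gaps 35, 28, 28, 35 days.
Each is the last Thursday of its month (at least one falls on the 29th or later, ruling out '4th Thursday').
Last Thursday of May 1998: May 28, 1998.
June 1998 ends with Thursday June 25, 1998.
July 1998 ends with Thursday July 30, 1998.
August 1998 ends with Thursday August 27, 1998.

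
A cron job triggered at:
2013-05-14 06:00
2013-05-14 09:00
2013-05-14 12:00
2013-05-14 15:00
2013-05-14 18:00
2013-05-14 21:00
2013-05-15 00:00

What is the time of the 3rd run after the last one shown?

2013-05-15 09:00

The interval is a steady 3 hours (3, 3, 3, 3, 3, 3).
2013-05-15 00:00 + 3 h = 2013-05-15 03:00.
2013-05-15 03:00 + 3 h = 2013-05-15 06:00.
2013-05-15 06:00 + 3 h = 2013-05-15 09:00.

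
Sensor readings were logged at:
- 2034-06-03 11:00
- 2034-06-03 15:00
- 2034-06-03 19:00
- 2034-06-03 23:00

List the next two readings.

Spacing: 4, 4, 4 h — constant 4 h.
2034-06-03 23:00 + 4 h = 2034-06-04 03:00.
2034-06-04 03:00 + 4 h = 2034-06-04 07:00.

2034-06-04 03:00, 2034-06-04 07:00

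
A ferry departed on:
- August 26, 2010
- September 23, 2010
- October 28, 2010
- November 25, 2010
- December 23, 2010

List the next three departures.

These are Thursdays at 28- or 35-day spacing (28, 35, 28, 28).
The pattern: 4th Thursday of the month.
January 2011 — 4th Thursday is January 27, 2011.
February 2011 — 4th Thursday is February 24, 2011.
March 2011 — 4th Thursday is March 24, 2011.

January 27, 2011; February 24, 2011; March 24, 2011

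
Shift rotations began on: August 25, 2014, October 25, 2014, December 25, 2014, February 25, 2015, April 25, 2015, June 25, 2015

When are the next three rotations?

Each date is the 25th; the gaps (61, 61, 62, 59, 61) track the month lengths.
The rule is the 25th of every 2 months.
Next: August 2015 → August 25, 2015.
October 2015: October 25, 2015.
December 2015: December 25, 2015.

August 25, 2015; October 25, 2015; December 25, 2015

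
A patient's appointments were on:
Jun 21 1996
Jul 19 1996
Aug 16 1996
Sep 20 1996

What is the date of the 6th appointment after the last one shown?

Gaps: 28, 28, 35 days — a mix of 28 and 35. Every date is a Friday.
Each is the 3rd Friday of its month.
October 1996 — 3rd Friday is Oct 18 1996.
3rd Friday of November 1996: Nov 15 1996.
3rd Friday of December 1996: Dec 20 1996.
3rd Friday of January 1997: Jan 17 1997.
February 1997 — 3rd Friday is Feb 21 1997.
March 1997 — 3rd Friday is Mar 21 1997.

Mar 21 1997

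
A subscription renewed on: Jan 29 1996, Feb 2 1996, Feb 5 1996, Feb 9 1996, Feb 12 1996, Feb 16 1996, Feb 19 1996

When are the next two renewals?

Feb 23 1996, Feb 26 1996

The gap pattern 4, 3, 4, 3, 4, 3 repeats every 2 events.
These are the Mondays and Fridays of each week.
Next Friday: Feb 23 1996.
Next Monday: Feb 26 1996.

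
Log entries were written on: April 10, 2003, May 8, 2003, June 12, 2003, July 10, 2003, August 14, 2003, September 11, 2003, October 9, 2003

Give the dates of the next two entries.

November 13, 2003; December 11, 2003

Gaps: 28, 35, 28, 35, 28, 28 days — a mix of 28 and 35. Every date is a Thursday.
Each is the 2nd Thursday of its month.
November 2003 — 2nd Thursday is November 13, 2003.
December 2003 — 2nd Thursday is December 11, 2003.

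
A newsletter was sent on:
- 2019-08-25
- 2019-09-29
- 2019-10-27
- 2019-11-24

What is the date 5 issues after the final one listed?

Every date is a Sunday; gaps 35, 28, 28 days.
Each is the last Sunday of its month (at least one falls on the 29th or later, ruling out '4th Sunday').
Last Sunday of December 2019: 2019-12-29.
Last Sunday of January 2020: 2020-01-26.
February 2020 ends with Sunday 2020-02-23.
Last Sunday of March 2020: 2020-03-29.
April 2020 ends with Sunday 2020-04-26.

2020-04-26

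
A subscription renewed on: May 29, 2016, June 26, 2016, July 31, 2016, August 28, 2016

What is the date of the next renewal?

All Sundays; the gaps (28, 35, 28) vary with month length.
This is the last Sunday of each month.
September 2016 ends with Sunday September 25, 2016.

September 25, 2016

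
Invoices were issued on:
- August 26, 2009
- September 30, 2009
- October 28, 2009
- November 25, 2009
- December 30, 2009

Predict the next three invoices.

January 27, 2010; February 24, 2010; March 31, 2010

Every date is a Wednesday; gaps 35, 28, 28, 35 days.
Each is the last Wednesday of its month (at least one falls on the 29th or later, ruling out '4th Wednesday').
January 2010 ends with Wednesday January 27, 2010.
Last Wednesday of February 2010: February 24, 2010.
March 2010 ends with Wednesday March 31, 2010.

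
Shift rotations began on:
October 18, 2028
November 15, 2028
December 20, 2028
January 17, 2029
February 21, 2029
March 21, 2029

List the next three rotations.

April 18, 2029; May 16, 2029; June 20, 2029

These are Wednesdays at 28- or 35-day spacing (28, 35, 28, 35, 28).
The pattern: 3rd Wednesday of the month.
3rd Wednesday of April 2029: April 18, 2029.
3rd Wednesday of May 2029: May 16, 2029.
3rd Wednesday of June 2029: June 20, 2029.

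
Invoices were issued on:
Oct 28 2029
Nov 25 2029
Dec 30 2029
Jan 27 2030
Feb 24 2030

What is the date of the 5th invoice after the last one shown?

Jul 28 2030

All Sundays; the gaps (28, 35, 28, 28) vary with month length.
This is the last Sunday of each month.
March 2030 ends with Sunday Mar 31 2030.
April 2030 ends with Sunday Apr 28 2030.
Last Sunday of May 2030: May 26 2030.
Last Sunday of June 2030: Jun 30 2030.
July 2030 ends with Sunday Jul 28 2030.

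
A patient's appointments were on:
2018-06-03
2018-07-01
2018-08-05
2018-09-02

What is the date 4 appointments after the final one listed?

These are Sundays at 28- or 35-day spacing (28, 35, 28).
The pattern: 1st Sunday of the month.
1st Sunday of October 2018: 2018-10-07.
1st Sunday of November 2018: 2018-11-04.
1st Sunday of December 2018: 2018-12-02.
1st Sunday of January 2019: 2019-01-06.

2019-01-06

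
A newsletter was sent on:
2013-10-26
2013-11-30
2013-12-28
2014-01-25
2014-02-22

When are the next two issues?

2014-03-29, 2014-04-26

These are Saturdays with 35, 28, 28, 28-day gaps.
Each is the final Saturday of its month — 2013-11-30 is past the 28th, so '4th Saturday' doesn't fit.
March 2014 ends with Saturday 2014-03-29.
April 2014 ends with Saturday 2014-04-26.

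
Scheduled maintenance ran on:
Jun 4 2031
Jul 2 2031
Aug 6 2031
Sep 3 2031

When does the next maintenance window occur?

Gaps: 28, 35, 28 days — a mix of 28 and 35. Every date is a Wednesday.
Each is the 1st Wednesday of its month.
October 2031 — 1st Wednesday is Oct 1 2031.

Oct 1 2031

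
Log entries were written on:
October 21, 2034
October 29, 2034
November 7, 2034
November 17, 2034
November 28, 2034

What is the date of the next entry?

Gaps: 8, 9, 10, 11 days — each gap is 1 larger than the previous one.
Next gap: 12 days. November 28, 2034 + 12 days = December 10, 2034.

December 10, 2034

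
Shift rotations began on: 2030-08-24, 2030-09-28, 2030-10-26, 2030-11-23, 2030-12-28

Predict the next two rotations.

2031-01-25, 2031-02-22

These are Saturdays at 28- or 35-day spacing (35, 28, 28, 35).
The pattern: 4th Saturday of the month.
January 2031 — 4th Saturday is 2031-01-25.
4th Saturday of February 2031: 2031-02-22.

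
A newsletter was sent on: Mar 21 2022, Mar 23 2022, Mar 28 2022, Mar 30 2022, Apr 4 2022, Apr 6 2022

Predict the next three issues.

The gap pattern 2, 5, 2, 5, 2 repeats every 2 events.
These are the Mondays and Wednesdays of each week.
Next Monday: Apr 11 2022.
Next Wednesday: Apr 13 2022.
Next Monday: Apr 18 2022.

Apr 11 2022, Apr 13 2022, Apr 18 2022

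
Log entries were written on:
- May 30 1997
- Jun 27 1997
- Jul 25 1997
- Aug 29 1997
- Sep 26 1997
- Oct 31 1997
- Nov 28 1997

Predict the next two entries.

Dec 26 1997, Jan 30 1998

These are Fridays with 28, 28, 35, 28, 35, 28-day gaps.
Each is the final Friday of its month — May 30 1997 is past the 28th, so '4th Friday' doesn't fit.
December 1997 ends with Friday Dec 26 1997.
Last Friday of January 1998: Jan 30 1998.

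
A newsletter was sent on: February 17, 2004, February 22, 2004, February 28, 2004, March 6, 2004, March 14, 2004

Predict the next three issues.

Gaps: 5, 6, 7, 8 days — each gap is 1 larger than the previous one.
Next gap: 9 days. March 14, 2004 + 9 days = March 23, 2004.
Next gap: 10 days. March 23, 2004 + 10 days = April 2, 2004.
Next gap: 11 days. April 2, 2004 + 11 days = April 13, 2004.

March 23, 2004; April 2, 2004; April 13, 2004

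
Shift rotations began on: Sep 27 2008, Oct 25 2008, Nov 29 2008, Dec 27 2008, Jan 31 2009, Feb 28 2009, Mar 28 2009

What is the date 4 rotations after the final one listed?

Jul 25 2009

These are Saturdays with 28, 35, 28, 35, 28, 28-day gaps.
Each is the final Saturday of its month — Nov 29 2008 is past the 28th, so '4th Saturday' doesn't fit.
Last Saturday of April 2009: Apr 25 2009.
May 2009 ends with Saturday May 30 2009.
Last Saturday of June 2009: Jun 27 2009.
Last Saturday of July 2009: Jul 25 2009.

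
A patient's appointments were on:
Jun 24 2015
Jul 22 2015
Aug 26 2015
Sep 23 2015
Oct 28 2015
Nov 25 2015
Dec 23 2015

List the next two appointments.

Jan 27 2016, Feb 24 2016

All dates are Wednesdays, 28, 35, 28, 35, 28, 28 days apart.
Specifically, the 4th Wednesday of each month.
January 2016 — 4th Wednesday is Jan 27 2016.
February 2016 — 4th Wednesday is Feb 24 2016.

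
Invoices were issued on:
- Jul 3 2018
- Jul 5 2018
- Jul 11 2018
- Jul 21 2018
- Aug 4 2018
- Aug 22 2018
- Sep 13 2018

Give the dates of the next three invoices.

Oct 9 2018, Nov 8 2018, Dec 12 2018

Intervals are 2, 6, 10, 14, 18, 22 days — an arithmetic progression with common difference 4.
Next gap: 26 days. Sep 13 2018 + 26 days = Oct 9 2018.
Next gap: 30 days. Oct 9 2018 + 30 days = Nov 8 2018.
Next gap: 34 days. Nov 8 2018 + 34 days = Dec 12 2018.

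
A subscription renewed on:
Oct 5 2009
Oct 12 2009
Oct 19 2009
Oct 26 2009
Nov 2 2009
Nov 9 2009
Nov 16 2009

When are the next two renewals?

Gaps between consecutive events: 7, 7, 7, 7, 7, 7 days — a constant 7-day interval.
Nov 16 2009 + 7 days = Nov 23 2009.
Nov 23 2009 + 7 days = Nov 30 2009.

Nov 23 2009, Nov 30 2009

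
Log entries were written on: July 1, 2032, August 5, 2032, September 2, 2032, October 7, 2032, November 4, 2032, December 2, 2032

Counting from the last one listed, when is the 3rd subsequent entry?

March 3, 2033

Gaps: 35, 28, 35, 28, 28 days — a mix of 28 and 35. Every date is a Thursday.
Each is the 1st Thursday of its month.
January 2033 — 1st Thursday is January 6, 2033.
February 2033 — 1st Thursday is February 3, 2033.
March 2033 — 1st Thursday is March 3, 2033.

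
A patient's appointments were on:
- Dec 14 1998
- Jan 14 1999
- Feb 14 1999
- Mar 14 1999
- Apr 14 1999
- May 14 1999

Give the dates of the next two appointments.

Jun 14 1999, Jul 14 1999

Each date is the 14th; the gaps (31, 31, 28, 31, 30) track the month lengths.
The rule is the 14th of each month.
Next: June 1999 → Jun 14 1999.
Next: July 1999 → Jul 14 1999.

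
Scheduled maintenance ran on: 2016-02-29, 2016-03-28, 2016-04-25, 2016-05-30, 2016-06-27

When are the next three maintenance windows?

All Mondays; the gaps (28, 28, 35, 28) vary with month length.
This is the last Monday of each month.
July 2016 ends with Monday 2016-07-25.
August 2016 ends with Monday 2016-08-29.
September 2016 ends with Monday 2016-09-26.

2016-07-25, 2016-08-29, 2016-09-26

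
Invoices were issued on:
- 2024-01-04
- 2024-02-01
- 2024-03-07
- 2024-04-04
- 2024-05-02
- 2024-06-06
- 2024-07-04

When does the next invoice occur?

2024-08-01

These are Thursdays at 28- or 35-day spacing (28, 35, 28, 28, 35, 28).
The pattern: 1st Thursday of the month.
August 2024 — 1st Thursday is 2024-08-01.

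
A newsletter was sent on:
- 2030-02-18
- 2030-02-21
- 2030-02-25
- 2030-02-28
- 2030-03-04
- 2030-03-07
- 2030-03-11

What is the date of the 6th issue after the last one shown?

2030-04-01

The gap pattern 3, 4, 3, 4, 3, 4 repeats every 2 events.
These are the Mondays and Thursdays of each week.
The following Thursday is 2030-03-14.
Next Monday: 2030-03-18.
Next Thursday: 2030-03-21.
Next Monday: 2030-03-25.
The following Thursday is 2030-03-28.
The following Monday is 2030-04-01.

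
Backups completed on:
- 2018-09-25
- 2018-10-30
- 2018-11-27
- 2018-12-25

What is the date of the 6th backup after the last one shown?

These are Tuesdays with 35, 28, 28-day gaps.
Each is the final Tuesday of its month — 2018-10-30 is past the 28th, so '4th Tuesday' doesn't fit.
Last Tuesday of January 2019: 2019-01-29.
Last Tuesday of February 2019: 2019-02-26.
Last Tuesday of March 2019: 2019-03-26.
April 2019 ends with Tuesday 2019-04-30.
May 2019 ends with Tuesday 2019-05-28.
June 2019 ends with Tuesday 2019-06-25.

2019-06-25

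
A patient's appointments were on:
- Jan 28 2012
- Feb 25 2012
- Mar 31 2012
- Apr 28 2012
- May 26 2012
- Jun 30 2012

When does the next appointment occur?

Jul 28 2012

All Saturdays; the gaps (28, 35, 28, 28, 35) vary with month length.
This is the last Saturday of each month.
Last Saturday of July 2012: Jul 28 2012.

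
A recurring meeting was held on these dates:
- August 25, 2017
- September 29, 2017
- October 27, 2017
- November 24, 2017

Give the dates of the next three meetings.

December 29, 2017; January 26, 2018; February 23, 2018

All Fridays; the gaps (35, 28, 28) vary with month length.
This is the last Friday of each month.
Last Friday of December 2017: December 29, 2017.
January 2018 ends with Friday January 26, 2018.
February 2018 ends with Friday February 23, 2018.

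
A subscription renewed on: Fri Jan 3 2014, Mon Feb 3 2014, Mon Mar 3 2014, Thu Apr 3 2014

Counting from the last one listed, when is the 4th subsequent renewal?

Gaps: 31, 28, 31 days — not constant. Every event is on the 3rd of the month.
Pattern: the 3rd of each month.
May 2014: Sat May 3 2014.
June 2014: Tue Jun 3 2014.
July 2014: Thu Jul 3 2014.
August 2014: Sun Aug 3 2014.

Sun Aug 3 2014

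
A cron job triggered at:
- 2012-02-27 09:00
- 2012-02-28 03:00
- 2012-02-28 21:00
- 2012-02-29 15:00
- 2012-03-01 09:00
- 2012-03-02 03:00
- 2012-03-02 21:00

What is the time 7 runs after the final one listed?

Gaps: 18, 18, 18, 18, 18, 18 hours — each event is 18 hours after the previous one.
2012-03-02 21:00 + 18 h = 2012-03-03 15:00.
2012-03-03 15:00 + 18 h = 2012-03-04 09:00.
2012-03-04 09:00 + 18 h = 2012-03-05 03:00.
2012-03-05 03:00 + 18 h = 2012-03-05 21:00.
2012-03-05 21:00 + 18 h = 2012-03-06 15:00.
2012-03-06 15:00 + 18 h = 2012-03-07 09:00.
2012-03-07 09:00 + 18 h = 2012-03-08 03:00.

2012-03-08 03:00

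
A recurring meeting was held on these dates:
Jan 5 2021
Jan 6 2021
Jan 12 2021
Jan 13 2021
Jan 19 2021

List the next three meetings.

Gaps: 1, 6, 1, 6 days — not constant, but cyclic with period 2.
The events fall on every Tuesday and Wednesday.
Next Wednesday: Jan 20 2021.
Next Tuesday: Jan 26 2021.
The following Wednesday is Jan 27 2021.

Jan 20 2021, Jan 26 2021, Jan 27 2021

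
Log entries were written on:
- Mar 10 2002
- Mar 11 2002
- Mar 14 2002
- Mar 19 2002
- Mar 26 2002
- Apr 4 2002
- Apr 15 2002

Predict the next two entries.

Intervals are 1, 3, 5, 7, 9, 11 days — an arithmetic progression with common difference 2.
Next gap: 13 days. Apr 15 2002 + 13 days = Apr 28 2002.
Next gap: 15 days. Apr 28 2002 + 15 days = May 13 2002.

Apr 28 2002, May 13 2002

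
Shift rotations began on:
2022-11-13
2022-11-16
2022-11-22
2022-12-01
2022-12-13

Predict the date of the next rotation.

2022-12-28

The spacing grows by 3 each time: 3, 6, 9, 12 days.
Next gap: 15 days. 2022-12-13 + 15 days = 2022-12-28.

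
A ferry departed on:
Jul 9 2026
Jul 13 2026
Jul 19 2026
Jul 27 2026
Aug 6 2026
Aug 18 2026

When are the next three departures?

Sep 1 2026, Sep 17 2026, Oct 5 2026

Intervals are 4, 6, 8, 10, 12 days — an arithmetic progression with common difference 2.
Next gap: 14 days. Aug 18 2026 + 14 days = Sep 1 2026.
Next gap: 16 days. Sep 1 2026 + 16 days = Sep 17 2026.
Next gap: 18 days. Sep 17 2026 + 18 days = Oct 5 2026.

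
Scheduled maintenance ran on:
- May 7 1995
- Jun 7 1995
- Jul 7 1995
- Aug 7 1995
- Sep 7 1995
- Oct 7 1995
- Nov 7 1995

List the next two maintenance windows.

Dec 7 1995, Jan 7 1996

Gaps: 31, 30, 31, 31, 30, 31 days — not constant. Every event is on the 7th of the month.
Pattern: the 7th of each month.
Next: December 1995 → Dec 7 1995.
Next: January 1996 → Jan 7 1996.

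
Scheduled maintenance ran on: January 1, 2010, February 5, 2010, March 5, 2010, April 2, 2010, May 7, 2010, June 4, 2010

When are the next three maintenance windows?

July 2, 2010; August 6, 2010; September 3, 2010

Gaps: 35, 28, 28, 35, 28 days — a mix of 28 and 35. Every date is a Friday.
Each is the 1st Friday of its month.
1st Friday of July 2010: July 2, 2010.
1st Friday of August 2010: August 6, 2010.
September 2010 — 1st Friday is September 3, 2010.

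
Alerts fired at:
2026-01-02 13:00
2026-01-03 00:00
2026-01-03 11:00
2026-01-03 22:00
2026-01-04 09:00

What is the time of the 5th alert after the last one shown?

Gaps: 11, 11, 11, 11 hours — each event is 11 hours after the previous one.
2026-01-04 09:00 + 11 h = 2026-01-04 20:00.
2026-01-04 20:00 + 11 h = 2026-01-05 07:00.
2026-01-05 07:00 + 11 h = 2026-01-05 18:00.
2026-01-05 18:00 + 11 h = 2026-01-06 05:00.
2026-01-06 05:00 + 11 h = 2026-01-06 16:00.

2026-01-06 16:00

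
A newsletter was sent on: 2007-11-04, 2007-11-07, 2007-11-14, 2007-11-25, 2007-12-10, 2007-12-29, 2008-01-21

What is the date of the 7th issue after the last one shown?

Intervals are 3, 7, 11, 15, 19, 23 days — an arithmetic progression with common difference 4.
Next gap: 27 days. 2008-01-21 + 27 days = 2008-02-17.
Next gap: 31 days. 2008-02-17 + 31 days = 2008-03-19.
Next gap: 35 days. 2008-03-19 + 35 days = 2008-04-23.
Next gap: 39 days. 2008-04-23 + 39 days = 2008-06-01.
Next gap: 43 days. 2008-06-01 + 43 days = 2008-07-14.
Next gap: 47 days. 2008-07-14 + 47 days = 2008-08-30.
Next gap: 51 days. 2008-08-30 + 51 days = 2008-10-20.

2008-10-20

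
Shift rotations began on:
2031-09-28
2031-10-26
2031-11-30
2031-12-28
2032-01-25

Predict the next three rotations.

These are Sundays with 28, 35, 28, 28-day gaps.
Each is the final Sunday of its month — 2031-11-30 is past the 28th, so '4th Sunday' doesn't fit.
February 2032 ends with Sunday 2032-02-29.
Last Sunday of March 2032: 2032-03-28.
Last Sunday of April 2032: 2032-04-25.

2032-02-29, 2032-03-28, 2032-04-25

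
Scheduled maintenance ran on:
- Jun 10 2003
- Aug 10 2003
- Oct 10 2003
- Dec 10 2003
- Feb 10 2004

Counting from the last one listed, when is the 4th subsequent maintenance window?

Oct 10 2004

The day-of-month is always 10 (61, 61, 61, 62 days between events).
So this recurs on the 10th of every 2 months.
April 2004: Apr 10 2004.
Next: June 2004 → Jun 10 2004.
Next: August 2004 → Aug 10 2004.
Next: October 2004 → Oct 10 2004.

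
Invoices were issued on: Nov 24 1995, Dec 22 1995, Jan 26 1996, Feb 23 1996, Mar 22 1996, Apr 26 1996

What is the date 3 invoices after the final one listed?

These are Fridays at 28- or 35-day spacing (28, 35, 28, 28, 35).
The pattern: 4th Friday of the month.
May 1996 — 4th Friday is May 24 1996.
June 1996 — 4th Friday is Jun 28 1996.
4th Friday of July 1996: Jul 26 1996.

Jul 26 1996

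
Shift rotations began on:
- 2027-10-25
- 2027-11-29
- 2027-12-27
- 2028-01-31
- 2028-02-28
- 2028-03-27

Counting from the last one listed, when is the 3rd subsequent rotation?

2028-06-26

These are Mondays with 35, 28, 35, 28, 28-day gaps.
Each is the final Monday of its month — 2027-11-29 is past the 28th, so '4th Monday' doesn't fit.
Last Monday of April 2028: 2028-04-24.
May 2028 ends with Monday 2028-05-29.
June 2028 ends with Monday 2028-06-26.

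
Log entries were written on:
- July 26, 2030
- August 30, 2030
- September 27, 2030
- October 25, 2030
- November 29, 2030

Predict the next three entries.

December 27, 2030; January 31, 2031; February 28, 2031

These are Fridays with 35, 28, 28, 35-day gaps.
Each is the final Friday of its month — August 30, 2030 is past the 28th, so '4th Friday' doesn't fit.
December 2030 ends with Friday December 27, 2030.
January 2031 ends with Friday January 31, 2031.
Last Friday of February 2031: February 28, 2031.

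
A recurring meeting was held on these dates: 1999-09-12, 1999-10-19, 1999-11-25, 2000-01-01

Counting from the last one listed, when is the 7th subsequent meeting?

2000-09-16

Gaps between consecutive events: 37, 37, 37 days — a constant 37-day interval.
2000-01-01 + 37 days = 2000-02-07.
2000-02-07 + 37 days = 2000-03-15.
2000-03-15 + 37 days = 2000-04-21.
2000-04-21 + 37 days = 2000-05-28.
2000-05-28 + 37 days = 2000-07-04.
2000-07-04 + 37 days = 2000-08-10.
2000-08-10 + 37 days = 2000-09-16.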